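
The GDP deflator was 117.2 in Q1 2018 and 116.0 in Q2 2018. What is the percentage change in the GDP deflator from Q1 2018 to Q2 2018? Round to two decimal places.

-1.02%

Change = (116.0 − 117.2) / 117.2 × 100
       = -1.2 / 117.2 × 100 = -1.0239%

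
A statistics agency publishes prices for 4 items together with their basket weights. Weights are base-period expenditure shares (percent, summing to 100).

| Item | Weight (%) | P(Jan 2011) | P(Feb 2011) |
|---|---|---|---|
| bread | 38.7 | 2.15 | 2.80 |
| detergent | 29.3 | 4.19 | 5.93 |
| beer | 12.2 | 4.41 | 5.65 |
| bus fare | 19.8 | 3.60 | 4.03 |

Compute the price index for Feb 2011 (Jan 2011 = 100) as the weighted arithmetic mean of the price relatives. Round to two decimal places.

129.66

bread: 38.7 × (2.80/2.15) = 38.7 × 1.302326 = 50.4000
detergent: 29.3 × (5.93/4.19) = 29.3 × 1.415274 = 41.4675
beer: 12.2 × (5.65/4.41) = 12.2 × 1.281179 = 15.6304
bus fare: 19.8 × (4.03/3.60) = 19.8 × 1.119444 = 22.1650
Index = Σ wᵢ·(p₁ᵢ/p₀ᵢ) = 50.4000 + 41.4675 + 15.6304 + 22.1650 = 129.6629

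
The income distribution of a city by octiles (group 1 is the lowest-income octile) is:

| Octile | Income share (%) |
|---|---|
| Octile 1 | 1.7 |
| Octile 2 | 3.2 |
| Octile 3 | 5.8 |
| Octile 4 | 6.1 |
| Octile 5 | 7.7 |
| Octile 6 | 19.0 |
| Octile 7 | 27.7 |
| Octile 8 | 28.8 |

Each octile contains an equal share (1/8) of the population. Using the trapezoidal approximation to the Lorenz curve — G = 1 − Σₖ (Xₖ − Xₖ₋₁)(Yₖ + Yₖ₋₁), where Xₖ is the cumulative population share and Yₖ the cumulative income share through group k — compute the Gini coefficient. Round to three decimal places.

Cumulative income shares Yₖ: 0.0170, 0.0490, 0.1070, 0.1680, 0.2450, 0.4350, 0.7120, 1.0000
Σ (Xₖ−Xₖ₋₁)(Yₖ+Yₖ₋₁) = (1/8)(0.0170+0.0000) + (1/8)(0.0490+0.0170) + (1/8)(0.1070+0.0490) + (1/8)(0.1680+0.1070) + (1/8)(0.2450+0.1680) + (1/8)(0.4350+0.2450) + (1/8)(0.7120+0.4350) + (1/8)(1.0000+0.7120)
  = 0.0021 + 0.0083 + 0.0195 + 0.0344 + 0.0516 + 0.0850 + 0.1434 + 0.2140 = 0.5583
G = 1 − 0.5583 = 0.4417

0.442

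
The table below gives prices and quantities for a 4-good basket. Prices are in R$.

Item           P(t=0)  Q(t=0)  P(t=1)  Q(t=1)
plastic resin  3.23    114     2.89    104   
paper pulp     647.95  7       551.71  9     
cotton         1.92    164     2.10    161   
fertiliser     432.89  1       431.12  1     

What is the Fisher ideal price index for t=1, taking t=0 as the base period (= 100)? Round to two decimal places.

Laspeyres component (base-period weights):
ΣP(t=1)Q(t=0) = 2.89×114 + 551.71×7 + 2.10×164 + 431.12×1 = 329.46 + 3861.97 + 344.4 + 431.12 = 4966.95
ΣP(t=0)Q(t=0) = 3.23×114 + 647.95×7 + 1.92×164 + 432.89×1 = 368.22 + 4535.65 + 314.88 + 432.89 = 5651.64
L = 4966.95 / 5651.64 × 100 = 87.8851
Paasche component (current-period weights):
ΣP(t=1)Q(t=1) = 2.89×104 + 551.71×9 + 2.10×161 + 431.12×1 = 300.56 + 4965.39 + 338.1 + 431.12 = 6035.17
ΣP(t=0)Q(t=1) = 3.23×104 + 647.95×9 + 1.92×161 + 432.89×1 = 335.92 + 5831.55 + 309.12 + 432.89 = 6909.48
P = 6035.17 / 6909.48 × 100 = 87.3462
Fisher = √(L × P) = √(87.8851 × 87.3462) = 87.6153

87.62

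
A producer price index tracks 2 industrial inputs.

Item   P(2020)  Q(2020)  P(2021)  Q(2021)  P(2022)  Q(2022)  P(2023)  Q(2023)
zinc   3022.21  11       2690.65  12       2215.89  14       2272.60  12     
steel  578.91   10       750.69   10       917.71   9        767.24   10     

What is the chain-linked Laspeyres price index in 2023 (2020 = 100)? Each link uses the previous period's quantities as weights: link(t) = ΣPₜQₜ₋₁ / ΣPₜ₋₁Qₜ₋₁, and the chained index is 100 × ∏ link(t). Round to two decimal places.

84.22

Link 2020→2021:
ΣP(2021)Q(2020) = 2690.65×11 + 750.69×10 = 29597.15 + 7506.9 = 37104.05
ΣP(2020)Q(2020) = 3022.21×11 + 578.91×10 = 33244.31 + 5789.1 = 39033.41
link = 37104.05/39033.41 = 0.950572
Link 2021→2022:
ΣP(2022)Q(2021) = 2215.89×12 + 917.71×10 = 26590.68 + 9177.1 = 35767.78
ΣP(2021)Q(2021) = 2690.65×12 + 750.69×10 = 32287.8 + 7506.9 = 39794.7
link = 35767.78/39794.7 = 0.898808
Link 2022→2023:
ΣP(2023)Q(2022) = 2272.60×14 + 767.24×9 = 31816.4 + 6905.16 = 38721.56
ΣP(2022)Q(2022) = 2215.89×14 + 917.71×9 = 31022.46 + 8259.39 = 39281.85
link = 38721.56/39281.85 = 0.985737
Chained index = 100 × 0.950572 × 0.898808 × 0.985737 = 84.2195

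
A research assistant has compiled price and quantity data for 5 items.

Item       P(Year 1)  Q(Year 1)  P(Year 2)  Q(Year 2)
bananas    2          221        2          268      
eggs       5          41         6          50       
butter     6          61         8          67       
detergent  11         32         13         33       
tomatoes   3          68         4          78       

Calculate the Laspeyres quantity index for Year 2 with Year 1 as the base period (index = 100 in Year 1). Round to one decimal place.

Laspeyres quantity index uses base-period prices as weights.
ΣP(Year 1)·Q(Year 2) = 2×268 + 5×50 + 6×67 + 11×33 + 3×78 = 536 + 250 + 402 + 363 + 234 = 1785
ΣP(Year 1)·Q(Year 1) = 2×221 + 5×41 + 6×61 + 11×32 + 3×68 = 442 + 205 + 366 + 352 + 204 = 1569
Index = 1785 / 1569 × 100 = 113.7667

113.8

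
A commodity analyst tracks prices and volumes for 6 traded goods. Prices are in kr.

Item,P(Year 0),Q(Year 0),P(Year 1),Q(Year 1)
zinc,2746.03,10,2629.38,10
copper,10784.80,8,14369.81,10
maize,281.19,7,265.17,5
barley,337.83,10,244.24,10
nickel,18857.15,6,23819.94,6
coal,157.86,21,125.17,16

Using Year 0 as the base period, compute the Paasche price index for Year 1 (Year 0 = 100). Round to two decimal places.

Paasche price index uses current-period quantities as weights.
ΣP(Year 1)·Q(Year 1) = 2629.38×10 + 14369.81×10 + 265.17×5 + 244.24×10 + 23819.94×6 + 125.17×16 = 26293.8 + 143698.1 + 1325.85 + 2442.4 + 142919.64 + 2002.72 = 318682.51
ΣP(Year 0)·Q(Year 1) = 2746.03×10 + 10784.80×10 + 281.19×5 + 337.83×10 + 18857.15×6 + 157.86×16 = 27460.3 + 107848 + 1405.95 + 3378.3 + 113142.9 + 2525.76 = 255761.21
Index = 318682.51 / 255761.21 × 100 = 124.6016

124.60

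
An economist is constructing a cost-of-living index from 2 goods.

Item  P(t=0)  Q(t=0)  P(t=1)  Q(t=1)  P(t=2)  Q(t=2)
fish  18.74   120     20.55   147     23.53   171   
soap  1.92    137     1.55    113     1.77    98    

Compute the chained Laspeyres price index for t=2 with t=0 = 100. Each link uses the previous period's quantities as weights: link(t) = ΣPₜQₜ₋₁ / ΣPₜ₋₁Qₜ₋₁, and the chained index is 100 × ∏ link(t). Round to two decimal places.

Link t=0→t=1:
ΣP(t=1)Q(t=0) = 20.55×120 + 1.55×137 = 2466 + 212.35 = 2678.35
ΣP(t=0)Q(t=0) = 18.74×120 + 1.92×137 = 2248.8 + 263.04 = 2511.84
link = 2678.35/2511.84 = 1.066290
Link t=1→t=2:
ΣP(t=2)Q(t=1) = 23.53×147 + 1.77×113 = 3458.91 + 200.01 = 3658.92
ΣP(t=1)Q(t=1) = 20.55×147 + 1.55×113 = 3020.85 + 175.15 = 3196
link = 3658.92/3196 = 1.144844
Chained index = 100 × 1.066290 × 1.144844 = 122.0735

122.07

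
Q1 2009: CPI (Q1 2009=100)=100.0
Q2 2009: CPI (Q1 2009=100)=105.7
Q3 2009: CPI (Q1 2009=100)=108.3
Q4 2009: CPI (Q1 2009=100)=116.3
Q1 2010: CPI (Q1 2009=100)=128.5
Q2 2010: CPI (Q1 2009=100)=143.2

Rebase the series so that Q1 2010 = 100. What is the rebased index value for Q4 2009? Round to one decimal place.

Rebased(Q4 2009) = 116.3 / 128.5 × 100 = 90.5058

90.5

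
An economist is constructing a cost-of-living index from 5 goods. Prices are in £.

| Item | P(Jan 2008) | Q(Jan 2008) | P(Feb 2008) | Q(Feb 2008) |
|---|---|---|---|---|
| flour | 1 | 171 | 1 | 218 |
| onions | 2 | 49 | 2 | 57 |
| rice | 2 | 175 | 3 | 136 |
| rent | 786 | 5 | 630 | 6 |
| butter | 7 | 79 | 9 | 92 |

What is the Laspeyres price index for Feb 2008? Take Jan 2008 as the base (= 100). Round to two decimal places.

Laspeyres price index uses base-period quantities as weights.
ΣP(Feb 2008)·Q(Jan 2008) = 1×171 + 2×49 + 3×175 + 630×5 + 9×79 = 171 + 98 + 525 + 3150 + 711 = 4655
ΣP(Jan 2008)·Q(Jan 2008) = 1×171 + 2×49 + 2×175 + 786×5 + 7×79 = 171 + 98 + 350 + 3930 + 553 = 5102
Index = 4655 / 5102 × 100 = 91.2387

91.24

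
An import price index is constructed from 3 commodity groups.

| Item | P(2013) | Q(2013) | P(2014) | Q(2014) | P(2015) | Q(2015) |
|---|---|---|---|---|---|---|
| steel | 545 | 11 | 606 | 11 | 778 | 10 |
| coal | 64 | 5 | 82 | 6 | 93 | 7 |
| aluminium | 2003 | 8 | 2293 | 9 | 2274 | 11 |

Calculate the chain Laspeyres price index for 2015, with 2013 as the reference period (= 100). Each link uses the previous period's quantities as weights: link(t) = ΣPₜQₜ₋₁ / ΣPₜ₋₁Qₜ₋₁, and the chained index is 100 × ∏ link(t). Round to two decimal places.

121.11

Link 2013→2014:
ΣP(2014)Q(2013) = 606×11 + 82×5 + 2293×8 = 6666 + 410 + 18344 = 25420
ΣP(2013)Q(2013) = 545×11 + 64×5 + 2003×8 = 5995 + 320 + 16024 = 22339
link = 25420/22339 = 1.137920
Link 2014→2015:
ΣP(2015)Q(2014) = 778×11 + 93×6 + 2274×9 = 8558 + 558 + 20466 = 29582
ΣP(2014)Q(2014) = 606×11 + 82×6 + 2293×9 = 6666 + 492 + 20637 = 27795
link = 29582/27795 = 1.064292
Chained index = 100 × 1.137920 × 1.064292 = 121.1080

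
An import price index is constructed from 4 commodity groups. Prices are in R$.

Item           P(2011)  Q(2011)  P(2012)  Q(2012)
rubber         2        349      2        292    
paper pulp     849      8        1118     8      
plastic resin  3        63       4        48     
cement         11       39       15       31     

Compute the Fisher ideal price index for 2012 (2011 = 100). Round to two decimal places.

Laspeyres component (base-period weights):
ΣP(2012)Q(2011) = 2×349 + 1118×8 + 4×63 + 15×39 = 698 + 8944 + 252 + 585 = 10479
ΣP(2011)Q(2011) = 2×349 + 849×8 + 3×63 + 11×39 = 698 + 6792 + 189 + 429 = 8108
L = 10479 / 8108 × 100 = 129.2427
Paasche component (current-period weights):
ΣP(2012)Q(2012) = 2×292 + 1118×8 + 4×48 + 15×31 = 584 + 8944 + 192 + 465 = 10185
ΣP(2011)Q(2012) = 2×292 + 849×8 + 3×48 + 11×31 = 584 + 6792 + 144 + 341 = 7861
P = 10185 / 7861 × 100 = 129.5637
Fisher = √(L × P) = √(129.2427 × 129.5637) = 129.4031

129.40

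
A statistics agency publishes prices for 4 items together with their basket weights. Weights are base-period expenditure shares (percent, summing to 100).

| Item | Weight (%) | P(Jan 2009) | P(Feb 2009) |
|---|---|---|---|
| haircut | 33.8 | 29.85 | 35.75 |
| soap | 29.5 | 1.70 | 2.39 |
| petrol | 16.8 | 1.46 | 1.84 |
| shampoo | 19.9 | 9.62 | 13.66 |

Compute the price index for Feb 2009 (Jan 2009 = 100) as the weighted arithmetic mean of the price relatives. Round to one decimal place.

haircut: 33.8 × (35.75/29.85) = 33.8 × 1.197655 = 40.4807
soap: 29.5 × (2.39/1.70) = 29.5 × 1.405882 = 41.4735
petrol: 16.8 × (1.84/1.46) = 16.8 × 1.260274 = 21.1726
shampoo: 19.9 × (13.66/9.62) = 19.9 × 1.419958 = 28.2572
Index = Σ wᵢ·(p₁ᵢ/p₀ᵢ) = 40.4807 + 41.4735 + 21.1726 + 28.2572 = 131.3840

131.4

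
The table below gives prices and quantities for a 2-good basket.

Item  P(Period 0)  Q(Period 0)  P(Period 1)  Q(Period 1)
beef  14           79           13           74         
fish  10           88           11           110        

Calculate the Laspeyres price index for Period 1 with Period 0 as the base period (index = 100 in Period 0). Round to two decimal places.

Laspeyres price index uses base-period quantities as weights.
ΣP(Period 1)·Q(Period 0) = 13×79 + 11×88 = 1027 + 968 = 1995
ΣP(Period 0)·Q(Period 0) = 14×79 + 10×88 = 1106 + 880 = 1986
Index = 1995 / 1986 × 100 = 100.4532

100.45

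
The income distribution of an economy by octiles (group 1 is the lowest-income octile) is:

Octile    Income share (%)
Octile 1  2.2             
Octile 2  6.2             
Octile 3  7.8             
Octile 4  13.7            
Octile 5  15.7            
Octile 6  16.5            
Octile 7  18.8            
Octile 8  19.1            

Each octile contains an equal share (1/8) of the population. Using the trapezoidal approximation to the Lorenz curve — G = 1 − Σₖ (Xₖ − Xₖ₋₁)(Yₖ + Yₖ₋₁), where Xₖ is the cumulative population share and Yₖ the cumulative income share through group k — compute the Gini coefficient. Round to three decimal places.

Cumulative income shares Yₖ: 0.0220, 0.0840, 0.1620, 0.2990, 0.4560, 0.6210, 0.8090, 1.0000
Σ (Xₖ−Xₖ₋₁)(Yₖ+Yₖ₋₁) = (1/8)(0.0220+0.0000) + (1/8)(0.0840+0.0220) + (1/8)(0.1620+0.0840) + (1/8)(0.2990+0.1620) + (1/8)(0.4560+0.2990) + (1/8)(0.6210+0.4560) + (1/8)(0.8090+0.6210) + (1/8)(1.0000+0.8090)
  = 0.0028 + 0.0133 + 0.0307 + 0.0576 + 0.0944 + 0.1346 + 0.1787 + 0.2261 = 0.7382
G = 1 − 0.7382 = 0.2618

0.262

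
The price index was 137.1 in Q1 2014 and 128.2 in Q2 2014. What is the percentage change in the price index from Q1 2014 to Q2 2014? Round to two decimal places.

Change = (128.2 − 137.1) / 137.1 × 100
       = -8.9 / 137.1 × 100 = -6.4916%

-6.49%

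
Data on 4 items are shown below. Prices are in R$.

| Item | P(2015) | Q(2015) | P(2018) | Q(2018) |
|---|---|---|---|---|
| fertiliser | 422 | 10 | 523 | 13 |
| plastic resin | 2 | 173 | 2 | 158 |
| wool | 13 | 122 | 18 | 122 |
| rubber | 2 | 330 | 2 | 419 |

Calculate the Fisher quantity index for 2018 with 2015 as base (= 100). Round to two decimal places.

Laspeyres component (base-period weights):
ΣP(2015)Q(2018) = 422×13 + 2×158 + 13×122 + 2×419 = 5486 + 316 + 1586 + 838 = 8226
ΣP(2015)Q(2015) = 422×10 + 2×173 + 13×122 + 2×330 = 4220 + 346 + 1586 + 660 = 6812
L = 8226 / 6812 × 100 = 120.7575
Paasche component (current-period weights):
ΣP(2018)Q(2018) = 523×13 + 2×158 + 18×122 + 2×419 = 6799 + 316 + 2196 + 838 = 10149
ΣP(2018)Q(2015) = 523×10 + 2×173 + 18×122 + 2×330 = 5230 + 346 + 2196 + 660 = 8432
P = 10149 / 8432 × 100 = 120.3629
Fisher = √(L × P) = √(120.7575 × 120.3629) = 120.5600

120.56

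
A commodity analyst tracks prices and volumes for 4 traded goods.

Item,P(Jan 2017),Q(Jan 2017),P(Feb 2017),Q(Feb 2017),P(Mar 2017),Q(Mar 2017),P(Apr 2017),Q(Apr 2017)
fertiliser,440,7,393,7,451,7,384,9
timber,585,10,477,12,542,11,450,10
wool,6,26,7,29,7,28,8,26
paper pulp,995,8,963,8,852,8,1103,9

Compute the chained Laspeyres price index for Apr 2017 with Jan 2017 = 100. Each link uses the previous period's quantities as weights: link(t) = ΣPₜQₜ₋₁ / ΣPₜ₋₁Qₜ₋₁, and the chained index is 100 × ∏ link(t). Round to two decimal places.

Link Jan 2017→Feb 2017:
ΣP(Feb 2017)Q(Jan 2017) = 393×7 + 477×10 + 7×26 + 963×8 = 2751 + 4770 + 182 + 7704 = 15407
ΣP(Jan 2017)Q(Jan 2017) = 440×7 + 585×10 + 6×26 + 995×8 = 3080 + 5850 + 156 + 7960 = 17046
link = 15407/17046 = 0.903848
Link Feb 2017→Mar 2017:
ΣP(Mar 2017)Q(Feb 2017) = 451×7 + 542×12 + 7×29 + 852×8 = 3157 + 6504 + 203 + 6816 = 16680
ΣP(Feb 2017)Q(Feb 2017) = 393×7 + 477×12 + 7×29 + 963×8 = 2751 + 5724 + 203 + 7704 = 16382
link = 16680/16382 = 1.018191
Link Mar 2017→Apr 2017:
ΣP(Apr 2017)Q(Mar 2017) = 384×7 + 450×11 + 8×28 + 1103×8 = 2688 + 4950 + 224 + 8824 = 16686
ΣP(Mar 2017)Q(Mar 2017) = 451×7 + 542×11 + 7×28 + 852×8 = 3157 + 5962 + 196 + 6816 = 16131
link = 16686/16131 = 1.034406
Chained index = 100 × 0.903848 × 1.018191 × 1.034406 = 95.1953

95.20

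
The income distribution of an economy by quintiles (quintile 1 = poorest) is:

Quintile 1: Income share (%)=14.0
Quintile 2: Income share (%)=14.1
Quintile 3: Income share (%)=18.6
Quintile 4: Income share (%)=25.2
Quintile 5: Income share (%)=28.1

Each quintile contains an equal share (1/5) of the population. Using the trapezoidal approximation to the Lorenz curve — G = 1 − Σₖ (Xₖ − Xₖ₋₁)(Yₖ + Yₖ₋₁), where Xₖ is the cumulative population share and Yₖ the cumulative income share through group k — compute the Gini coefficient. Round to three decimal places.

0.157

Cumulative income shares Yₖ: 0.1400, 0.2810, 0.4670, 0.7190, 1.0000
Σ (Xₖ−Xₖ₋₁)(Yₖ+Yₖ₋₁) = (1/5)(0.1400+0.0000) + (1/5)(0.2810+0.1400) + (1/5)(0.4670+0.2810) + (1/5)(0.7190+0.4670) + (1/5)(1.0000+0.7190)
  = 0.0280 + 0.0842 + 0.1496 + 0.2372 + 0.3438 = 0.8428
G = 1 − 0.8428 = 0.1572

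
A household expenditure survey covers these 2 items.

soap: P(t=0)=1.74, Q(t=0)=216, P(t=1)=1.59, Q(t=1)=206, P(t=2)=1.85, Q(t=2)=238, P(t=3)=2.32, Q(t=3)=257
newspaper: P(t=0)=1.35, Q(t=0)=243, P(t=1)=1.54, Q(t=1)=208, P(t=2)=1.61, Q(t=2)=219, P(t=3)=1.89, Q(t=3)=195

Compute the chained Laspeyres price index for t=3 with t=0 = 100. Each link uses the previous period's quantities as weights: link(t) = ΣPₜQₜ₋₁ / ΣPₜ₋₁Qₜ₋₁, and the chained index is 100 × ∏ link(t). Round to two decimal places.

137.29

Link t=0→t=1:
ΣP(t=1)Q(t=0) = 1.59×216 + 1.54×243 = 343.44 + 374.22 = 717.66
ΣP(t=0)Q(t=0) = 1.74×216 + 1.35×243 = 375.84 + 328.05 = 703.89
link = 717.66/703.89 = 1.019563
Link t=1→t=2:
ΣP(t=2)Q(t=1) = 1.85×206 + 1.61×208 = 381.1 + 334.88 = 715.98
ΣP(t=1)Q(t=1) = 1.59×206 + 1.54×208 = 327.54 + 320.32 = 647.86
link = 715.98/647.86 = 1.105146
Link t=2→t=3:
ΣP(t=3)Q(t=2) = 2.32×238 + 1.89×219 = 552.16 + 413.91 = 966.07
ΣP(t=2)Q(t=2) = 1.85×238 + 1.61×219 = 440.3 + 352.59 = 792.89
link = 966.07/792.89 = 1.218416
Chained index = 100 × 1.019563 × 1.105146 × 1.218416 = 137.2870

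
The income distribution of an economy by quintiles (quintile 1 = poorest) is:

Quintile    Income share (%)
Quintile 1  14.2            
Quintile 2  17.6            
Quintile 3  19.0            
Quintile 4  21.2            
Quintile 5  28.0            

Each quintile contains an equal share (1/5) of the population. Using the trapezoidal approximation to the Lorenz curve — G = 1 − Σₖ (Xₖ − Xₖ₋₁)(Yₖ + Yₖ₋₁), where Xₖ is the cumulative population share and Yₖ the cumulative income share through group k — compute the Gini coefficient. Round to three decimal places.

0.125

Cumulative income shares Yₖ: 0.1420, 0.3180, 0.5080, 0.7200, 1.0000
Σ (Xₖ−Xₖ₋₁)(Yₖ+Yₖ₋₁) = (1/5)(0.1420+0.0000) + (1/5)(0.3180+0.1420) + (1/5)(0.5080+0.3180) + (1/5)(0.7200+0.5080) + (1/5)(1.0000+0.7200)
  = 0.0284 + 0.0920 + 0.1652 + 0.2456 + 0.3440 = 0.8752
G = 1 − 0.8752 = 0.1248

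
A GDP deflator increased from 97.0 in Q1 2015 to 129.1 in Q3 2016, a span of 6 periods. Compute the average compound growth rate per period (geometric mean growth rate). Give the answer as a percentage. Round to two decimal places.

4.88%

Growth factor = (129.1/97.0)^(1/6) = (1.330928)^(1/6) = 1.048799
Growth rate = 1.048799 − 1 = 0.048799 = 4.8799%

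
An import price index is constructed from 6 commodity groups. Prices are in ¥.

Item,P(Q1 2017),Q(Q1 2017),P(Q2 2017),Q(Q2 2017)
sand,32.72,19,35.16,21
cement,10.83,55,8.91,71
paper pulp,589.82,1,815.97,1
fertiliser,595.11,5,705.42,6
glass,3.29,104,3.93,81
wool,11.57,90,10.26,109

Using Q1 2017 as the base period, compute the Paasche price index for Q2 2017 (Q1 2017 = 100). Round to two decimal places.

Paasche price index uses current-period quantities as weights.
ΣP(Q2 2017)·Q(Q2 2017) = 35.16×21 + 8.91×71 + 815.97×1 + 705.42×6 + 3.93×81 + 10.26×109 = 738.36 + 632.61 + 815.97 + 4232.52 + 318.33 + 1118.34 = 7856.13
ΣP(Q1 2017)·Q(Q2 2017) = 32.72×21 + 10.83×71 + 589.82×1 + 595.11×6 + 3.29×81 + 11.57×109 = 687.12 + 768.93 + 589.82 + 3570.66 + 266.49 + 1261.13 = 7144.15
Index = 7856.13 / 7144.15 × 100 = 109.9659

109.97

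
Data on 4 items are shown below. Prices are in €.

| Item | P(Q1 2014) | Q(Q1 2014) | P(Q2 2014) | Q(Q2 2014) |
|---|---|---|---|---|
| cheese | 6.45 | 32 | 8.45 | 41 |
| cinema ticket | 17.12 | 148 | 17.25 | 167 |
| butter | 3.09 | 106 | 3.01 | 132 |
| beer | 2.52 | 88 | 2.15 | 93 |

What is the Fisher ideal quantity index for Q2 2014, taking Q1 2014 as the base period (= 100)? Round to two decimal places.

114.64

Laspeyres component (base-period weights):
ΣP(Q1 2014)Q(Q2 2014) = 6.45×41 + 17.12×167 + 3.09×132 + 2.52×93 = 264.45 + 2859.04 + 407.88 + 234.36 = 3765.73
ΣP(Q1 2014)Q(Q1 2014) = 6.45×32 + 17.12×148 + 3.09×106 + 2.52×88 = 206.4 + 2533.76 + 327.54 + 221.76 = 3289.46
L = 3765.73 / 3289.46 × 100 = 114.4787
Paasche component (current-period weights):
ΣP(Q2 2014)Q(Q2 2014) = 8.45×41 + 17.25×167 + 3.01×132 + 2.15×93 = 346.45 + 2880.75 + 397.32 + 199.95 = 3824.47
ΣP(Q2 2014)Q(Q1 2014) = 8.45×32 + 17.25×148 + 3.01×106 + 2.15×88 = 270.4 + 2553 + 319.06 + 189.2 = 3331.66
P = 3824.47 / 3331.66 × 100 = 114.7917
Fisher = √(L × P) = √(114.4787 × 114.7917) = 114.6351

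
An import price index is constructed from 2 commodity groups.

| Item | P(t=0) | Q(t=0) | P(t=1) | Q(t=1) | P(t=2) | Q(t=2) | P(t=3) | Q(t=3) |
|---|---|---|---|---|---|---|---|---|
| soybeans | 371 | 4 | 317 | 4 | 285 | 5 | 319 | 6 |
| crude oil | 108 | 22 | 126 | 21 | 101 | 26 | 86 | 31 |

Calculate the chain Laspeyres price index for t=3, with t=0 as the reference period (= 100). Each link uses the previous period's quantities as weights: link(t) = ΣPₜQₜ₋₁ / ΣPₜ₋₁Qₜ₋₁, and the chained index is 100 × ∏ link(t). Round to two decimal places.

82.47

Link t=0→t=1:
ΣP(t=1)Q(t=0) = 317×4 + 126×22 = 1268 + 2772 = 4040
ΣP(t=0)Q(t=0) = 371×4 + 108×22 = 1484 + 2376 = 3860
link = 4040/3860 = 1.046632
Link t=1→t=2:
ΣP(t=2)Q(t=1) = 285×4 + 101×21 = 1140 + 2121 = 3261
ΣP(t=1)Q(t=1) = 317×4 + 126×21 = 1268 + 2646 = 3914
link = 3261/3914 = 0.833163
Link t=2→t=3:
ΣP(t=3)Q(t=2) = 319×5 + 86×26 = 1595 + 2236 = 3831
ΣP(t=2)Q(t=2) = 285×5 + 101×26 = 1425 + 2626 = 4051
link = 3831/4051 = 0.945692
Chained index = 100 × 1.046632 × 0.833163 × 0.945692 = 82.4658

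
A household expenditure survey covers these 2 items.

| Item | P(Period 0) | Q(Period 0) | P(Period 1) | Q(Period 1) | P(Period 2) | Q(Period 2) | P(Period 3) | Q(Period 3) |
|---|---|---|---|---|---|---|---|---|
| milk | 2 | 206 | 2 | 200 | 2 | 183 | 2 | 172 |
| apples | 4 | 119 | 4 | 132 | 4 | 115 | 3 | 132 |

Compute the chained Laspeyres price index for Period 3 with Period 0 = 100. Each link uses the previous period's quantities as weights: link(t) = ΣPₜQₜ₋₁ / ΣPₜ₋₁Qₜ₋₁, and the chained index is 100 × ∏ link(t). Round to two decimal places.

Link Period 0→Period 1:
ΣP(Period 1)Q(Period 0) = 2×206 + 4×119 = 412 + 476 = 888
ΣP(Period 0)Q(Period 0) = 2×206 + 4×119 = 412 + 476 = 888
link = 888/888 = 1.000000
Link Period 1→Period 2:
ΣP(Period 2)Q(Period 1) = 2×200 + 4×132 = 400 + 528 = 928
ΣP(Period 1)Q(Period 1) = 2×200 + 4×132 = 400 + 528 = 928
link = 928/928 = 1.000000
Link Period 2→Period 3:
ΣP(Period 3)Q(Period 2) = 2×183 + 3×115 = 366 + 345 = 711
ΣP(Period 2)Q(Period 2) = 2×183 + 4×115 = 366 + 460 = 826
link = 711/826 = 0.860775
Chained index = 100 × 1.000000 × 1.000000 × 0.860775 = 86.0775

86.08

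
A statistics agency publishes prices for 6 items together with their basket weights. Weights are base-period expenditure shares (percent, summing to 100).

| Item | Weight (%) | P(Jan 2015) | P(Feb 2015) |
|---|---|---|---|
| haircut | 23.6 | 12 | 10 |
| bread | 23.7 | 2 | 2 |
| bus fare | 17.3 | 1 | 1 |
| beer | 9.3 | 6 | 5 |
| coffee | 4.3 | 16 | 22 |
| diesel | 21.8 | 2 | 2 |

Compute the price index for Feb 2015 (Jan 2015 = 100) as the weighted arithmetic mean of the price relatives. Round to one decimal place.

96.1

haircut: 23.6 × (10/12) = 23.6 × 0.833333 = 19.6667
bread: 23.7 × (2/2) = 23.7 × 1.000000 = 23.7000
bus fare: 17.3 × (1/1) = 17.3 × 1.000000 = 17.3000
beer: 9.3 × (5/6) = 9.3 × 0.833333 = 7.7500
coffee: 4.3 × (22/16) = 4.3 × 1.375000 = 5.9125
diesel: 21.8 × (2/2) = 21.8 × 1.000000 = 21.8000
Index = Σ wᵢ·(p₁ᵢ/p₀ᵢ) = 19.6667 + 23.7000 + 17.3000 + 7.7500 + 5.9125 + 21.8000 = 96.1292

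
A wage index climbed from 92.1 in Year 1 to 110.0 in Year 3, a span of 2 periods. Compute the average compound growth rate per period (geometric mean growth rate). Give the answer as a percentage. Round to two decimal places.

9.29%

Growth factor = (110.0/92.1)^(1/2) = (1.194354)^(1/2) = 1.092865
Growth rate = 1.092865 − 1 = 0.092865 = 9.2865%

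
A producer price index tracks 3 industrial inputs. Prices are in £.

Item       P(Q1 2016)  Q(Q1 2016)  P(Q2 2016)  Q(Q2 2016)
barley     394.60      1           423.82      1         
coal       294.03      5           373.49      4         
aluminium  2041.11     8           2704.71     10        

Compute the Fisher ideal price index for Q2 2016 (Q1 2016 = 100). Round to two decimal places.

Laspeyres component (base-period weights):
ΣP(Q2 2016)Q(Q1 2016) = 423.82×1 + 373.49×5 + 2704.71×8 = 423.82 + 1867.45 + 21637.68 = 23928.95
ΣP(Q1 2016)Q(Q1 2016) = 394.60×1 + 294.03×5 + 2041.11×8 = 394.6 + 1470.15 + 16328.88 = 18193.63
L = 23928.95 / 18193.63 × 100 = 131.5238
Paasche component (current-period weights):
ΣP(Q2 2016)Q(Q2 2016) = 423.82×1 + 373.49×4 + 2704.71×10 = 423.82 + 1493.96 + 27047.1 = 28964.88
ΣP(Q1 2016)Q(Q2 2016) = 394.60×1 + 294.03×4 + 2041.11×10 = 394.6 + 1176.12 + 20411.1 = 21981.82
P = 28964.88 / 21981.82 × 100 = 131.7674
Fisher = √(L × P) = √(131.5238 × 131.7674) = 131.6456

131.65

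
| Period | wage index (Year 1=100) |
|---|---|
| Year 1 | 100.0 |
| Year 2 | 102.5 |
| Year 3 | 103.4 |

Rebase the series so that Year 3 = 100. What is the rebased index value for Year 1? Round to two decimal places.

Rebased(Year 1) = 100.0 / 103.4 × 100 = 96.7118

96.71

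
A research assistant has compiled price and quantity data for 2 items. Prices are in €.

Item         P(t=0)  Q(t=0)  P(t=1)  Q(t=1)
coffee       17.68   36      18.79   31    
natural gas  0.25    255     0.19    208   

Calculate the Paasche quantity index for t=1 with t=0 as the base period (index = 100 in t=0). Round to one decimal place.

Paasche quantity index uses current-period prices as weights.
ΣP(t=1)·Q(t=1) = 18.79×31 + 0.19×208 = 582.49 + 39.52 = 622.01
ΣP(t=1)·Q(t=0) = 18.79×36 + 0.19×255 = 676.44 + 48.45 = 724.89
Index = 622.01 / 724.89 × 100 = 85.8075

85.8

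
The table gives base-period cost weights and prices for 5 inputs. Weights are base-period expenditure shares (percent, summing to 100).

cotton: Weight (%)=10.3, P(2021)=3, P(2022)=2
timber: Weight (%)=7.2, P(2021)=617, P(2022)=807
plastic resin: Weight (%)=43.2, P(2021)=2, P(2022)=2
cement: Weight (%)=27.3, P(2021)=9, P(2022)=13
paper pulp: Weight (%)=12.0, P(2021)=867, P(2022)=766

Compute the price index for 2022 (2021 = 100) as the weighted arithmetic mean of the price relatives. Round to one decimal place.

109.5

cotton: 10.3 × (2/3) = 10.3 × 0.666667 = 6.8667
timber: 7.2 × (807/617) = 7.2 × 1.307942 = 9.4172
plastic resin: 43.2 × (2/2) = 43.2 × 1.000000 = 43.2000
cement: 27.3 × (13/9) = 27.3 × 1.444444 = 39.4333
paper pulp: 12.0 × (766/867) = 12.0 × 0.883506 = 10.6021
Index = Σ wᵢ·(p₁ᵢ/p₀ᵢ) = 6.8667 + 9.4172 + 43.2000 + 39.4333 + 10.6021 = 109.5193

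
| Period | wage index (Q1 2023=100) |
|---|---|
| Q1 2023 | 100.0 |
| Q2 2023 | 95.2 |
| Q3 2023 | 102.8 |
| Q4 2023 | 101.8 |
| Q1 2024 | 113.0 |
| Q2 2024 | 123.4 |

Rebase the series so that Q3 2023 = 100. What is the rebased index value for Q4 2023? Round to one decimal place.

Rebased(Q4 2023) = 101.8 / 102.8 × 100 = 99.0272

99.0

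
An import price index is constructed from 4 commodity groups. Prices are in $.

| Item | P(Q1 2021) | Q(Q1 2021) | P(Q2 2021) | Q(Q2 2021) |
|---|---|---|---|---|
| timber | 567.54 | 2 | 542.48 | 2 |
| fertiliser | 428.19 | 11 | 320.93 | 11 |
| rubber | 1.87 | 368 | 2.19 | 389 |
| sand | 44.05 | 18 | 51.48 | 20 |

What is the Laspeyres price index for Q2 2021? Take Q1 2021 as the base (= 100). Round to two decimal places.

Laspeyres price index uses base-period quantities as weights.
ΣP(Q2 2021)·Q(Q1 2021) = 542.48×2 + 320.93×11 + 2.19×368 + 51.48×18 = 1084.96 + 3530.23 + 805.92 + 926.64 = 6347.75
ΣP(Q1 2021)·Q(Q1 2021) = 567.54×2 + 428.19×11 + 1.87×368 + 44.05×18 = 1135.08 + 4710.09 + 688.16 + 792.9 = 7326.23
Index = 6347.75 / 7326.23 × 100 = 86.6442

86.64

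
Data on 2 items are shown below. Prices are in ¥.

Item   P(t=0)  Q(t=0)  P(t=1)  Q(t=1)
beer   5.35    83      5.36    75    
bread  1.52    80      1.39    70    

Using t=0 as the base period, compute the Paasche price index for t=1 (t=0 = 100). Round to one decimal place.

Paasche price index uses current-period quantities as weights.
ΣP(t=1)·Q(t=1) = 5.36×75 + 1.39×70 = 402 + 97.3 = 499.3
ΣP(t=0)·Q(t=1) = 5.35×75 + 1.52×70 = 401.25 + 106.4 = 507.65
Index = 499.3 / 507.65 × 100 = 98.3552

98.4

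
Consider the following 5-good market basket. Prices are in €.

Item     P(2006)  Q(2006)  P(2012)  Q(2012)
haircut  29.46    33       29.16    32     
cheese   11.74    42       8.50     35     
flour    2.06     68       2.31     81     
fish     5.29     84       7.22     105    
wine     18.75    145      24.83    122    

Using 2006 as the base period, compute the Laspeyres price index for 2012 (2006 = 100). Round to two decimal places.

Laspeyres price index uses base-period quantities as weights.
ΣP(2012)·Q(2006) = 29.16×33 + 8.50×42 + 2.31×68 + 7.22×84 + 24.83×145 = 962.28 + 357 + 157.08 + 606.48 + 3600.35 = 5683.19
ΣP(2006)·Q(2006) = 29.46×33 + 11.74×42 + 2.06×68 + 5.29×84 + 18.75×145 = 972.18 + 493.08 + 140.08 + 444.36 + 2718.75 = 4768.45
Index = 5683.19 / 4768.45 × 100 = 119.1832

119.18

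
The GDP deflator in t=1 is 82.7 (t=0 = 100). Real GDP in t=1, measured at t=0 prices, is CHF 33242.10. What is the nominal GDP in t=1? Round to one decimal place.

Nominal = Real × (Index/100) = 33242.10 × (82.7/100)
        = 33242.10 × 0.827 = 27491.2167

27491.2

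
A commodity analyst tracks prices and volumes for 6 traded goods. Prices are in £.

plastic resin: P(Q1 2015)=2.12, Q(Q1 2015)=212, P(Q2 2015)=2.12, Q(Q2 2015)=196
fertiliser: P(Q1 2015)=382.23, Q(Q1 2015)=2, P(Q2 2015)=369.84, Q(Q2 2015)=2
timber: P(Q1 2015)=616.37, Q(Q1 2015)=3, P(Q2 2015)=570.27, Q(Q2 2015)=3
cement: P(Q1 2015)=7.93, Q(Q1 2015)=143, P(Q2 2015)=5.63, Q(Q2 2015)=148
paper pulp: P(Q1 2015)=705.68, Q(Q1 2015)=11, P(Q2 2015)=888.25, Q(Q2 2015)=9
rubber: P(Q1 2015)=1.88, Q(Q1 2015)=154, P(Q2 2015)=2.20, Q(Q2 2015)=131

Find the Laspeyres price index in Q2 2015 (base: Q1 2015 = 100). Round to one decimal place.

Laspeyres price index uses base-period quantities as weights.
ΣP(Q2 2015)·Q(Q1 2015) = 2.12×212 + 369.84×2 + 570.27×3 + 5.63×143 + 888.25×11 + 2.20×154 = 449.44 + 739.68 + 1710.81 + 805.09 + 9770.75 + 338.8 = 13814.57
ΣP(Q1 2015)·Q(Q1 2015) = 2.12×212 + 382.23×2 + 616.37×3 + 7.93×143 + 705.68×11 + 1.88×154 = 449.44 + 764.46 + 1849.11 + 1133.99 + 7762.48 + 289.52 = 12249
Index = 13814.57 / 12249 × 100 = 112.7812

112.8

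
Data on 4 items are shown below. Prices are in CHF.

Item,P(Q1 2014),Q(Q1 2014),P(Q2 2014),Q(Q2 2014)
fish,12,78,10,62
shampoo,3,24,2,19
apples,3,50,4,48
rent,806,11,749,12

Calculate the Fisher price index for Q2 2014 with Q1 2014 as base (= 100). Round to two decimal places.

92.56

Laspeyres component (base-period weights):
ΣP(Q2 2014)Q(Q1 2014) = 10×78 + 2×24 + 4×50 + 749×11 = 780 + 48 + 200 + 8239 = 9267
ΣP(Q1 2014)Q(Q1 2014) = 12×78 + 3×24 + 3×50 + 806×11 = 936 + 72 + 150 + 8866 = 10024
L = 9267 / 10024 × 100 = 92.4481
Paasche component (current-period weights):
ΣP(Q2 2014)Q(Q2 2014) = 10×62 + 2×19 + 4×48 + 749×12 = 620 + 38 + 192 + 8988 = 9838
ΣP(Q1 2014)Q(Q2 2014) = 12×62 + 3×19 + 3×48 + 806×12 = 744 + 57 + 144 + 9672 = 10617
P = 9838 / 10617 × 100 = 92.6627
Fisher = √(L × P) = √(92.4481 × 92.6627) = 92.5554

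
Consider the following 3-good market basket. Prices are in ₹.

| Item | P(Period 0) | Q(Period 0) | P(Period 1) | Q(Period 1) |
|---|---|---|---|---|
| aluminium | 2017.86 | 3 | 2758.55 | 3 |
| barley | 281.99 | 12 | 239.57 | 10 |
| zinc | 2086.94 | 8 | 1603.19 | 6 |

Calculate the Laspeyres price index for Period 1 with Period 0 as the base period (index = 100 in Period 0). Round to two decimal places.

91.75

Laspeyres price index uses base-period quantities as weights.
ΣP(Period 1)·Q(Period 0) = 2758.55×3 + 239.57×12 + 1603.19×8 = 8275.65 + 2874.84 + 12825.52 = 23976.01
ΣP(Period 0)·Q(Period 0) = 2017.86×3 + 281.99×12 + 2086.94×8 = 6053.58 + 3383.88 + 16695.52 = 26132.98
Index = 23976.01 / 26132.98 × 100 = 91.7462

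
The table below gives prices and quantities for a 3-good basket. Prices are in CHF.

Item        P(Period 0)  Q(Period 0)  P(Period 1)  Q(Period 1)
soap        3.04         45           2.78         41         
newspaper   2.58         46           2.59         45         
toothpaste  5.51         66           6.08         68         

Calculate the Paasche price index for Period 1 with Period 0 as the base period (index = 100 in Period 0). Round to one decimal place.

104.6

Paasche price index uses current-period quantities as weights.
ΣP(Period 1)·Q(Period 1) = 2.78×41 + 2.59×45 + 6.08×68 = 113.98 + 116.55 + 413.44 = 643.97
ΣP(Period 0)·Q(Period 1) = 3.04×41 + 2.58×45 + 5.51×68 = 124.64 + 116.1 + 374.68 = 615.42
Index = 643.97 / 615.42 × 100 = 104.6391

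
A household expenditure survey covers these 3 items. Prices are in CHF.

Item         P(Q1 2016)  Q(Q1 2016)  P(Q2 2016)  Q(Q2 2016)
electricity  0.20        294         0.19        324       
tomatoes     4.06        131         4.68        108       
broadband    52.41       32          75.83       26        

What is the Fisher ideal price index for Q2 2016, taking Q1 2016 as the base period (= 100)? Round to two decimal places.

Laspeyres component (base-period weights):
ΣP(Q2 2016)Q(Q1 2016) = 0.19×294 + 4.68×131 + 75.83×32 = 55.86 + 613.08 + 2426.56 = 3095.5
ΣP(Q1 2016)Q(Q1 2016) = 0.20×294 + 4.06×131 + 52.41×32 = 58.8 + 531.86 + 1677.12 = 2267.78
L = 3095.5 / 2267.78 × 100 = 136.4991
Paasche component (current-period weights):
ΣP(Q2 2016)Q(Q2 2016) = 0.19×324 + 4.68×108 + 75.83×26 = 61.56 + 505.44 + 1971.58 = 2538.58
ΣP(Q1 2016)Q(Q2 2016) = 0.20×324 + 4.06×108 + 52.41×26 = 64.8 + 438.48 + 1362.66 = 1865.94
P = 2538.58 / 1865.94 × 100 = 136.0483
Fisher = √(L × P) = √(136.4991 × 136.0483) = 136.2735

136.27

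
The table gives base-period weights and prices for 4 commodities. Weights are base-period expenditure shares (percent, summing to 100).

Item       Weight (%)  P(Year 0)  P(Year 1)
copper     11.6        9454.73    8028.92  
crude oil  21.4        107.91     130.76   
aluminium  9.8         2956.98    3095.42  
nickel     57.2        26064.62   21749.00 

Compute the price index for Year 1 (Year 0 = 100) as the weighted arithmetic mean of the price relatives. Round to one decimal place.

copper: 11.6 × (8028.92/9454.73) = 11.6 × 0.849196 = 9.8507
crude oil: 21.4 × (130.76/107.91) = 21.4 × 1.211751 = 25.9315
aluminium: 9.8 × (3095.42/2956.98) = 9.8 × 1.046818 = 10.2588
nickel: 57.2 × (21749.00/26064.62) = 57.2 × 0.834426 = 47.7292
Index = Σ wᵢ·(p₁ᵢ/p₀ᵢ) = 9.8507 + 25.9315 + 10.2588 + 47.7292 = 93.7701

93.8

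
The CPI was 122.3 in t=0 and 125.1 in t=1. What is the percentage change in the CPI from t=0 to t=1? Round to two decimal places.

Change = (125.1 − 122.3) / 122.3 × 100
       = 2.8 / 122.3 × 100 = 2.2895%

2.29%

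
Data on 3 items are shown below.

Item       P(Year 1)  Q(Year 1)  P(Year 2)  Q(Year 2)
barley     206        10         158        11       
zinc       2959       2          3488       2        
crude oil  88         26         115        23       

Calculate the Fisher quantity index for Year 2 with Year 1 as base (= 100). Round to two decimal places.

98.91

Laspeyres component (base-period weights):
ΣP(Year 1)Q(Year 2) = 206×11 + 2959×2 + 88×23 = 2266 + 5918 + 2024 = 10208
ΣP(Year 1)Q(Year 1) = 206×10 + 2959×2 + 88×26 = 2060 + 5918 + 2288 = 10266
L = 10208 / 10266 × 100 = 99.4350
Paasche component (current-period weights):
ΣP(Year 2)Q(Year 2) = 158×11 + 3488×2 + 115×23 = 1738 + 6976 + 2645 = 11359
ΣP(Year 2)Q(Year 1) = 158×10 + 3488×2 + 115×26 = 1580 + 6976 + 2990 = 11546
P = 11359 / 11546 × 100 = 98.3804
Fisher = √(L × P) = √(99.4350 × 98.3804) = 98.9063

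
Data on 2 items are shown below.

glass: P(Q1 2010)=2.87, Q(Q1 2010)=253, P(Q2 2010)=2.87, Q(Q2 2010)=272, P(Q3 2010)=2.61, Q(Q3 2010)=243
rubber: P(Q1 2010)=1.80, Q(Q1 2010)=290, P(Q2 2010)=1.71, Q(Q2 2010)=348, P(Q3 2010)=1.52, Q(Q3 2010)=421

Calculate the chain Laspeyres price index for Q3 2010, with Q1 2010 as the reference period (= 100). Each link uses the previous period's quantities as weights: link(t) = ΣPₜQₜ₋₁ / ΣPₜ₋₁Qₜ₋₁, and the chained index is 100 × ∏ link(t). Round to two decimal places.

Link Q1 2010→Q2 2010:
ΣP(Q2 2010)Q(Q1 2010) = 2.87×253 + 1.71×290 = 726.11 + 495.9 = 1222.01
ΣP(Q1 2010)Q(Q1 2010) = 2.87×253 + 1.80×290 = 726.11 + 522 = 1248.11
link = 1222.01/1248.11 = 0.979088
Link Q2 2010→Q3 2010:
ΣP(Q3 2010)Q(Q2 2010) = 2.61×272 + 1.52×348 = 709.92 + 528.96 = 1238.88
ΣP(Q2 2010)Q(Q2 2010) = 2.87×272 + 1.71×348 = 780.64 + 595.08 = 1375.72
link = 1238.88/1375.72 = 0.900532
Chained index = 100 × 0.979088 × 0.900532 = 88.1701

88.17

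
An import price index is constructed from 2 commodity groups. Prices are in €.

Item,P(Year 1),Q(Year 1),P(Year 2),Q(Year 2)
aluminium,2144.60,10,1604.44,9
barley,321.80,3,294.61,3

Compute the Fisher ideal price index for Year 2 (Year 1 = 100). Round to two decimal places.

75.57

Laspeyres component (base-period weights):
ΣP(Year 2)Q(Year 1) = 1604.44×10 + 294.61×3 = 16044.4 + 883.83 = 16928.23
ΣP(Year 1)Q(Year 1) = 2144.60×10 + 321.80×3 = 21446 + 965.4 = 22411.4
L = 16928.23 / 22411.4 × 100 = 75.5340
Paasche component (current-period weights):
ΣP(Year 2)Q(Year 2) = 1604.44×9 + 294.61×3 = 14439.96 + 883.83 = 15323.79
ΣP(Year 1)Q(Year 2) = 2144.60×9 + 321.80×3 = 19301.4 + 965.4 = 20266.8
P = 15323.79 / 20266.8 × 100 = 75.6103
Fisher = √(L × P) = √(75.5340 × 75.6103) = 75.5722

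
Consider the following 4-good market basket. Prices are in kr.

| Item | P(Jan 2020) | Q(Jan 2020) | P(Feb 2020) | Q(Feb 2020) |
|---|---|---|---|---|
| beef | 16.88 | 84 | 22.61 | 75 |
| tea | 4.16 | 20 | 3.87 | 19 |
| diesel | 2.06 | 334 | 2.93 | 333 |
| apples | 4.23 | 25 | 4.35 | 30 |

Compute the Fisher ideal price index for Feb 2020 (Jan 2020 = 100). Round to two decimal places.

133.38

Laspeyres component (base-period weights):
ΣP(Feb 2020)Q(Jan 2020) = 22.61×84 + 3.87×20 + 2.93×334 + 4.35×25 = 1899.24 + 77.4 + 978.62 + 108.75 = 3064.01
ΣP(Jan 2020)Q(Jan 2020) = 16.88×84 + 4.16×20 + 2.06×334 + 4.23×25 = 1417.92 + 83.2 + 688.04 + 105.75 = 2294.91
L = 3064.01 / 2294.91 × 100 = 133.5133
Paasche component (current-period weights):
ΣP(Feb 2020)Q(Feb 2020) = 22.61×75 + 3.87×19 + 2.93×333 + 4.35×30 = 1695.75 + 73.53 + 975.69 + 130.5 = 2875.47
ΣP(Jan 2020)Q(Feb 2020) = 16.88×75 + 4.16×19 + 2.06×333 + 4.23×30 = 1266 + 79.04 + 685.98 + 126.9 = 2157.92
P = 2875.47 / 2157.92 × 100 = 133.2519
Fisher = √(L × P) = √(133.5133 × 133.2519) = 133.3825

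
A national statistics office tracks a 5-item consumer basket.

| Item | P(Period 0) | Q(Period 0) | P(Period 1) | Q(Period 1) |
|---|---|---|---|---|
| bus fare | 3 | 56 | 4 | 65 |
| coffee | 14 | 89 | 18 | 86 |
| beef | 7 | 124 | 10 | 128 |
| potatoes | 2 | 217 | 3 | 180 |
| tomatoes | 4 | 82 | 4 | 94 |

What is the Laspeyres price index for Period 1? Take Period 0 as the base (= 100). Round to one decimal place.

132.9

Laspeyres price index uses base-period quantities as weights.
ΣP(Period 1)·Q(Period 0) = 4×56 + 18×89 + 10×124 + 3×217 + 4×82 = 224 + 1602 + 1240 + 651 + 328 = 4045
ΣP(Period 0)·Q(Period 0) = 3×56 + 14×89 + 7×124 + 2×217 + 4×82 = 168 + 1246 + 868 + 434 + 328 = 3044
Index = 4045 / 3044 × 100 = 132.8844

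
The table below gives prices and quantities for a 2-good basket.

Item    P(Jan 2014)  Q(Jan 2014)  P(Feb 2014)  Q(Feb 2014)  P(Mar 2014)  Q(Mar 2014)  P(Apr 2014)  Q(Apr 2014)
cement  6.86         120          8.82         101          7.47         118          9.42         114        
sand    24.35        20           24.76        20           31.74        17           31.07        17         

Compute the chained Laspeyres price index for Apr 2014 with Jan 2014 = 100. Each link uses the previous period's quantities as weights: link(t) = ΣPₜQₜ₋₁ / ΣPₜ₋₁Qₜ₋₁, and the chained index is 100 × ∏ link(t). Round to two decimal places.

Link Jan 2014→Feb 2014:
ΣP(Feb 2014)Q(Jan 2014) = 8.82×120 + 24.76×20 = 1058.4 + 495.2 = 1553.6
ΣP(Jan 2014)Q(Jan 2014) = 6.86×120 + 24.35×20 = 823.2 + 487 = 1310.2
link = 1553.6/1310.2 = 1.185773
Link Feb 2014→Mar 2014:
ΣP(Mar 2014)Q(Feb 2014) = 7.47×101 + 31.74×20 = 754.47 + 634.8 = 1389.27
ΣP(Feb 2014)Q(Feb 2014) = 8.82×101 + 24.76×20 = 890.82 + 495.2 = 1386.02
link = 1389.27/1386.02 = 1.002345
Link Mar 2014→Apr 2014:
ΣP(Apr 2014)Q(Mar 2014) = 9.42×118 + 31.07×17 = 1111.56 + 528.19 = 1639.75
ΣP(Mar 2014)Q(Mar 2014) = 7.47×118 + 31.74×17 = 881.46 + 539.58 = 1421.04
link = 1639.75/1421.04 = 1.153908
Chained index = 100 × 1.185773 × 1.002345 × 1.153908 = 137.1482

137.15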